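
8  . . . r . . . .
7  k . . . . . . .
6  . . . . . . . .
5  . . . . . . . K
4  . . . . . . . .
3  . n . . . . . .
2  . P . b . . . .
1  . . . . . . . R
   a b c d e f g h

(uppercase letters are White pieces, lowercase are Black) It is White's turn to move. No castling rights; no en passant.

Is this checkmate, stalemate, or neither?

White to move; white king on h5.
In check: no.
Legal moves for White: Kg6, Kh4, Kg4, Rh4, Rh3, Rh2, Rg1, Rf1, Re1, Rd1, Rc1, Rb1, Ra1+.
White has 13 legal moves and is not in check → neither.

neither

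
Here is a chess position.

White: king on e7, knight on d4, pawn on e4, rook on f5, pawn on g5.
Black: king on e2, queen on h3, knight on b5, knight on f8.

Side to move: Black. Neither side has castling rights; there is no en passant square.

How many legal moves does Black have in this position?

6

Black to move; king on e2.
In check: yes, from the white knight on d4.
Legal moves: Ke3, Kd3, Kd2, Ke1, Kd1, Nxd4.
Count: 6.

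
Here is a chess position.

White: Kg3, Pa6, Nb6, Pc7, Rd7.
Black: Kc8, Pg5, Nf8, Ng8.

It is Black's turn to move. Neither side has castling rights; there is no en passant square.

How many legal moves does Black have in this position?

0

Black to move; king on c8.
In check: yes, from the white knight on b6.
Legal moves: none.
Count: 0.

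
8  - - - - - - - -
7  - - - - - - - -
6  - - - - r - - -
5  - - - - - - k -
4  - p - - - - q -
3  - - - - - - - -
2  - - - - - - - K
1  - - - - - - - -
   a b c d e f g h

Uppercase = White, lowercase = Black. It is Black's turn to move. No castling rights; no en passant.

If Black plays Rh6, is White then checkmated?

yes

After Rh6: white king on h2; in check: yes, from the black rook on h6.
King squares — g1: attacked by Qg4; h1: attacked by Rh6; g2: attacked by Qg4; g3: attacked by Qg4; h3: attacked by Qg4.
White has no legal moves → checkmate.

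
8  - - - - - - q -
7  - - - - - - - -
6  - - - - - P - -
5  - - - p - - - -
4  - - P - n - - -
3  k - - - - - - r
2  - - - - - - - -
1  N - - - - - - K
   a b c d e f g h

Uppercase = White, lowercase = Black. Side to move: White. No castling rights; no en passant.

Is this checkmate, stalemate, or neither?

White to move; white king on h1.
In check: yes, from the black rook on h3.
King squares — g1: attacked by Qg8; g2: attacked by Qg8; h2: attacked by Rh3.
Legal moves for White: none.
In check with no legal moves → checkmate.

checkmate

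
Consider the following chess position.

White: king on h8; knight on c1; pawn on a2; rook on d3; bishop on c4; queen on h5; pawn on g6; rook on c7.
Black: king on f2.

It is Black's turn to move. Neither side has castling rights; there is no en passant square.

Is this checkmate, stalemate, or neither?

neither

Black to move; black king on f2.
In check: no.
Legal moves for Black: Kg2, Kg1, Kf1, Ke1.
Black has 4 legal moves and is not in check → neither.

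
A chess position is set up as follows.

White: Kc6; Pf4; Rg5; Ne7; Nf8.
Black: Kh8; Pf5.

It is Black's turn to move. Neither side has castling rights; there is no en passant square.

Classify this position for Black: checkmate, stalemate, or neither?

stalemate

Black to move; black king on h8.
In check: no.
King squares — g7: attacked by Rg5; h7: attacked by Nf8; g8: attacked by Rg5.
Legal moves for Black: none.
Not in check and no legal moves → stalemate.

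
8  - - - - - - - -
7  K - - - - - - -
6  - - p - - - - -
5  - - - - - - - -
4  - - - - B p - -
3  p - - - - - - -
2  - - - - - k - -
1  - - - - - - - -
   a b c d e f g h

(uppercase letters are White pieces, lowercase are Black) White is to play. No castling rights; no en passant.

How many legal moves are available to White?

White to move; king on a7.
In check: no.
Legal moves: Kb8, Ka8, Kb7, Kb6, Ka6, Bh7, Bg6, Bxc6, Bf5, Bd5, Bf3, Bd3, Bg2, Bc2, Bh1, Bb1.
Count: 16.

16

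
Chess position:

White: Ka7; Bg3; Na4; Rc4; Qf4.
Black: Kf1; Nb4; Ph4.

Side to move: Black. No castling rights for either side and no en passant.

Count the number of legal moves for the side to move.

3

Black to move; king on f1.
In check: yes, from the white queen on f4.
Legal moves: Kg2, Ke2, Kg1.
Count: 3.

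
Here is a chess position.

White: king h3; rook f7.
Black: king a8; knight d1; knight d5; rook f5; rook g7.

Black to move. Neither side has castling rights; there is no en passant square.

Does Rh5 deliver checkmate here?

yes

After Rh5: white king on h3; in check: yes, from the black rook on h5.
King squares — g2: attacked by Rg7; h2: attacked by Rh5; g3: attacked by Rg7; g4: attacked by Rg7; h4: attacked by Rh5.
White has no legal moves → checkmate.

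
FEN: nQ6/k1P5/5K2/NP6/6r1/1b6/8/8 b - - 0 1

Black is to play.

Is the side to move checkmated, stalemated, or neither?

Black to move; black king on a7.
In check: yes, from the white queen on b8.
King squares — a6: attacked by Pb5; b6: attacked by Qb8; b7: attacked by Na5; a8: own knight; b8: attacked by Pc7.
Legal moves for Black: none.
In check with no legal moves → checkmate.

checkmate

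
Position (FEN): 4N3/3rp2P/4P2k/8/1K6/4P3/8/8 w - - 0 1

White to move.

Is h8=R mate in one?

After h8=R: black king on h6; in check: yes, from the white rook on h8.
Black has 2 legal replies: Kg6, Kg5.
In check but a legal move exists → not checkmate.

no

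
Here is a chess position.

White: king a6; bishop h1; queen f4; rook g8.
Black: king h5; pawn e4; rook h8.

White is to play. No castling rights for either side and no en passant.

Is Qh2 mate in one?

yes

After Qh2: black king on h5; in check: yes, from the white queen on h2.
King squares — g4: attacked by Rg8; h4: attacked by Qh2; g5: attacked by Rg8; g6: attacked by Rg8; h6: attacked by Qh2.
Black has no legal moves → checkmate.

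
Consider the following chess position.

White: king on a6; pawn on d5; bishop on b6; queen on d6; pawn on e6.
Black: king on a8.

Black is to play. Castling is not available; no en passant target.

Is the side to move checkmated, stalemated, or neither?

Black to move; black king on a8.
In check: no.
King squares — a7: attacked by Ka6; b7: attacked by Ka6; b8: attacked by Qd6.
Legal moves for Black: none.
Not in check and no legal moves → stalemate.

stalemate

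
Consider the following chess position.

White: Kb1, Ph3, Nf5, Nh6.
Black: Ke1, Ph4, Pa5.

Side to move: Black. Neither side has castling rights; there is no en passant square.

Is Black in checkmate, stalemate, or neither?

neither

Black to move; black king on e1.
In check: no.
Legal moves for Black: Kf2, Ke2, Kd2, Kf1, Kd1, a4.
Black has 6 legal moves and is not in check → neither.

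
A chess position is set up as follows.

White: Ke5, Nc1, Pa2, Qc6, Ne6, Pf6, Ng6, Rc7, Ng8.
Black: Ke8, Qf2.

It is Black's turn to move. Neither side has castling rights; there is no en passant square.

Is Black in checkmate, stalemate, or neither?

Black to move; black king on e8.
In check: yes, from the white queen on c6.
King squares — d7: attacked by Qc6; e7: attacked by Pf6; f7: attacked by Rc7; d8: attacked by Ne6; f8: attacked by Ne6.
Legal moves for Black: none.
In check with no legal moves → checkmate.

checkmate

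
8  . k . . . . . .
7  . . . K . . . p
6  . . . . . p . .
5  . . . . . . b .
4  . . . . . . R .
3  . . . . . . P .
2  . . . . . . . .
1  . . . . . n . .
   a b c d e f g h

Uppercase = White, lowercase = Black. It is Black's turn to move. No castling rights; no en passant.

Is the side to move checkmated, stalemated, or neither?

Black to move; black king on b8.
In check: no.
Legal moves for Black: Ka8, Kb7, Ka7, Bh6, Bh4, Bf4, Be3, Bd2, Bc1, Nxg3, Ne3, Nh2, Nd2, h6, f5, h5.
Black has 16 legal moves and is not in check → neither.

neither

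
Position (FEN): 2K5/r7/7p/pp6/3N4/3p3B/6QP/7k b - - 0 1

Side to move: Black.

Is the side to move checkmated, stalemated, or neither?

Black to move; black king on h1.
In check: yes, from the white queen on g2.
King squares — g1: attacked by Qg2; g2: attacked by Bh3; h2: attacked by Qg2.
Legal moves for Black: none.
In check with no legal moves → checkmate.

checkmate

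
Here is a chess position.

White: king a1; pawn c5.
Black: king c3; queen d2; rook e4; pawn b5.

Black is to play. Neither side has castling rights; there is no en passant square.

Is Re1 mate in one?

yes

After Re1: white king on a1; in check: yes, from the black rook on e1.
King squares — b1: attacked by Re1; a2: attacked by Qd2; b2: attacked by Qd2.
White has no legal moves → checkmate.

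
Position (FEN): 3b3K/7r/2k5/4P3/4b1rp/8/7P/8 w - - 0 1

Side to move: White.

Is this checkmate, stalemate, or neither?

White to move; white king on h8.
In check: yes, from the black rook on h7.
King squares — g7: attacked by Rg4; h7: attacked by Be4; g8: attacked by Rg4.
Legal moves for White: none.
In check with no legal moves → checkmate.

checkmate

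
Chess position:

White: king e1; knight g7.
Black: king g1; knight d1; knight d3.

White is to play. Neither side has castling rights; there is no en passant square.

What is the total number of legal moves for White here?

3

White to move; king on e1.
In check: yes, from the black knight on d3.
Legal moves: Ke2, Kd2, Kxd1.
Count: 3.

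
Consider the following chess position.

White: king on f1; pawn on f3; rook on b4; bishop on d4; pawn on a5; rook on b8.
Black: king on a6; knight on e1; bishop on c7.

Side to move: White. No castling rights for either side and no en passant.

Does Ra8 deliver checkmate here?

After Ra8: black king on a6; in check: yes, from the white rook on a8.
King squares — a5: attacked by Ra8; b5: attacked by Rb4; b6: attacked by Rb4; a7: attacked by Bd4; b7: attacked by Rb4.
Black has no legal moves → checkmate.

yes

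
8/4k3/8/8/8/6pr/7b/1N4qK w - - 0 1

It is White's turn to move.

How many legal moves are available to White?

White to move; king on h1.
In check: yes, from the black queen on g1.
Legal moves: none.
Count: 0.

0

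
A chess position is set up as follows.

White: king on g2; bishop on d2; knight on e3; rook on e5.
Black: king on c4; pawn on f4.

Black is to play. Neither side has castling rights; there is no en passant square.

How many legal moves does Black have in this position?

Black to move; king on c4.
In check: yes, from the white knight on e3.
Legal moves: Kd4, Kd3, Kb3, fxe3.
Count: 4.

4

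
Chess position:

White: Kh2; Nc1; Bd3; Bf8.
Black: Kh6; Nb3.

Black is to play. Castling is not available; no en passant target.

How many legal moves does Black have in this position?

Black to move; king on h6.
In check: yes, from the white bishop on f8.
Legal moves: Kh5, Kg5.
Count: 2.

2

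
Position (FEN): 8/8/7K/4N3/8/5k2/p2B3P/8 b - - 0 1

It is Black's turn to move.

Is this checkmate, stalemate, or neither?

Black to move; black king on f3.
In check: yes, from the white knight on e5.
King squares — e2: available; f2: available; g2: available; e3: attacked by Bd2; g3: attacked by Ph2; e4: available; f4: attacked by Bd2; g4: attacked by Ne5.
Legal moves for Black: Ke4, Kg2, Kf2, Ke2.
Black is in check but has 4 legal moves → neither.

neither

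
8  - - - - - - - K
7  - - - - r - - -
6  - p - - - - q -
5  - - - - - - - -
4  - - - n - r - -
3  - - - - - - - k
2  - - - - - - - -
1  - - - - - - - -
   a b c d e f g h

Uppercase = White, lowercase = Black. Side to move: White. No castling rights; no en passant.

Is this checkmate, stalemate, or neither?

White to move; white king on h8.
In check: no.
King squares — g7: attacked by Qg6; h7: attacked by Qg6; g8: attacked by Qg6.
Legal moves for White: none.
Not in check and no legal moves → stalemate.

stalemate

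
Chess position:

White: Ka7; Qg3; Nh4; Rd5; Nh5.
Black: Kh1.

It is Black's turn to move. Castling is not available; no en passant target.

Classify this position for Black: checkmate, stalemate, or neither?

stalemate

Black to move; black king on h1.
In check: no.
King squares — g1: attacked by Qg3; g2: attacked by Qg3; h2: attacked by Qg3.
Legal moves for Black: none.
Not in check and no legal moves → stalemate.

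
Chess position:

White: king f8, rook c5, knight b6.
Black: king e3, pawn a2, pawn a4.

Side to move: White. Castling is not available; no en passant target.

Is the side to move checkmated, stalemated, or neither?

White to move; white king on f8.
In check: no.
Legal moves for White include: Kg8, Ke8, Kg7, Kf7, Ke7, Nc8, Na8, Nd7, Nd5+, Nc4+, Nxa4, Rc8, Rc7, Rc6, Rh5, Rg5, Rf5, Re5+, ... (list truncated; more exist).
White has legal moves and is not in check → neither.

neither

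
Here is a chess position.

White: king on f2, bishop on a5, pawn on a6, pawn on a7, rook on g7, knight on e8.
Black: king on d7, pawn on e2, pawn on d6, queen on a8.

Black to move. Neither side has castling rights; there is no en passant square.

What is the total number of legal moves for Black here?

4

Black to move; king on d7.
In check: yes, from the white rook on g7.
Legal moves: Kxe8, Kc8, Ke6, Kc6.
Count: 4.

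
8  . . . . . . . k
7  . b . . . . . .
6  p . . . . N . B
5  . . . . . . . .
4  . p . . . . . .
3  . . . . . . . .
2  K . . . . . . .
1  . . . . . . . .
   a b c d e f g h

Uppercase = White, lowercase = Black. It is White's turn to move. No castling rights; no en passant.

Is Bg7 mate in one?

After Bg7: black king on h8; in check: yes, from the white bishop on g7.
Black has 1 legal reply: Kxg7.
In check but a legal move exists → not checkmate.

no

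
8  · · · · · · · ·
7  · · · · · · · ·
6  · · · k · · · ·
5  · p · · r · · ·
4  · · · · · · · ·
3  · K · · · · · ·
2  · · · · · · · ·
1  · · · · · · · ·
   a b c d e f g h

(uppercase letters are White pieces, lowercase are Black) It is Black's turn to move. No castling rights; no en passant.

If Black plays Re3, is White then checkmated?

After Re3: white king on b3; in check: yes, from the black rook on e3.
White has 4 legal replies: Kb4, Kc2, Kb2, Ka2.
In check but a legal move exists → not checkmate.

no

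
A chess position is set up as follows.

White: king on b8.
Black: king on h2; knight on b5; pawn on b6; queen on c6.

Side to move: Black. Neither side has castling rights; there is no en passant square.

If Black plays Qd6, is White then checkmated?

no

After Qd6: white king on b8; in check: yes, from the black queen on d6.
White has 3 legal replies: Kc8, Ka8, Kb7.
In check but a legal move exists → not checkmate.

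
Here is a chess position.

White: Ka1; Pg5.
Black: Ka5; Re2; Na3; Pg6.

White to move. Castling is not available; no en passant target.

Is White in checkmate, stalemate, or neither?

White to move; white king on a1.
In check: no.
King squares — b1: attacked by Na3; a2: attacked by Re2; b2: attacked by Re2.
Legal moves for White: none.
Not in check and no legal moves → stalemate.

stalemate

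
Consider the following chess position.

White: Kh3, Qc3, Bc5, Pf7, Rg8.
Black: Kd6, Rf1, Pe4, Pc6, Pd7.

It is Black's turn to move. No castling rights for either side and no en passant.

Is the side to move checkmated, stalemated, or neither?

Black to move; black king on d6.
In check: yes, from the white bishop on c5.
King squares — c5: attacked by Qc3; d5: available; e5: attacked by Qc3; c6: own pawn; e6: available; c7: available; d7: own pawn; e7: attacked by Bc5.
Legal moves for Black: Kc7, Ke6, Kd5.
Black is in check but has 3 legal moves → neither.

neither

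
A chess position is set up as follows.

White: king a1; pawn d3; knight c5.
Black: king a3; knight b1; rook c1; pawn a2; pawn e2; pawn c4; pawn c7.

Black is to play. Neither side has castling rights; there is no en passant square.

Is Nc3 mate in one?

After Nc3: white king on a1; in check: yes, from the black rook on c1.
King squares — b1: attacked by Rc1; a2: attacked by Ka3; b2: attacked by Ka3.
White has no legal moves → checkmate.

yes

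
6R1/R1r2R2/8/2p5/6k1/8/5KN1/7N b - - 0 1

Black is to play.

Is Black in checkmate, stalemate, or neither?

neither

Black to move; black king on g4.
In check: yes, from the white rook on g8.
Legal moves for Black: Kh5, Kh3.
Black is in check but has 2 legal moves → neither.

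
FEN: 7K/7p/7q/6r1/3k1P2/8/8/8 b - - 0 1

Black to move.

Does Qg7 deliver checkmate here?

After Qg7: white king on h8; in check: yes, from the black queen on g7.
King squares — g7: attacked by Rg5; h7: attacked by Qg7; g8: attacked by Qg7.
White has no legal moves → checkmate.

yes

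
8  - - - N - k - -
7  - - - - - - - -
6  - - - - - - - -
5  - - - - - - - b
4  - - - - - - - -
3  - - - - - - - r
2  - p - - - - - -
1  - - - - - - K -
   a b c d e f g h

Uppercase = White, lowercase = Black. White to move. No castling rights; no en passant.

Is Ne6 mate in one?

no

After Ne6: black king on f8; in check: yes, from the white knight on e6.
Black has 4 legal replies: Kg8, Ke8, Kf7, Ke7.
In check but a legal move exists → not checkmate.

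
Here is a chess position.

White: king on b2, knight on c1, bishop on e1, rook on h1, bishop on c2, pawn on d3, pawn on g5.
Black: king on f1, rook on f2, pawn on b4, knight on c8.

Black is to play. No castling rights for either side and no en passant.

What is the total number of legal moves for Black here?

Black to move; king on f1.
In check: yes, from the white rook on h1.
Legal moves: Kg2.
Count: 1.

1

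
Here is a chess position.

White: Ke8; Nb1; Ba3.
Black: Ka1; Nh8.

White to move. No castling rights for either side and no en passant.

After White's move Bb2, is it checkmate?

no

After Bb2: black king on a1; in check: yes, from the white bishop on b2.
Black has 3 legal replies: Kxb2, Ka2, Kxb1.
In check but a legal move exists → not checkmate.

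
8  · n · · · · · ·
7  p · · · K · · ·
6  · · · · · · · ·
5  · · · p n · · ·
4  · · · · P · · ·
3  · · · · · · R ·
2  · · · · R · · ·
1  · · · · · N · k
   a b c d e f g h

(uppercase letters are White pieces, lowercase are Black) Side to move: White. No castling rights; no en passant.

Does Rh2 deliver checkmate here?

yes

After Rh2: black king on h1; in check: yes, from the white rook on h2.
King squares — g1: attacked by Rg3; g2: attacked by Rh2; h2: attacked by Nf1.
Black has no legal moves → checkmate.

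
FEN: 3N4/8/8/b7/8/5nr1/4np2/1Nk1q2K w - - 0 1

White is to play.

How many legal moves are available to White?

0

White to move; king on h1.
In check: yes, from the black queen on e1.
Legal moves: none.
Count: 0.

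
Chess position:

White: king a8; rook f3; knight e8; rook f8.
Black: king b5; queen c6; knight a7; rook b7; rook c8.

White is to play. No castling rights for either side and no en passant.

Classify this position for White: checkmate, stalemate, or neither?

checkmate

White to move; white king on a8.
In check: yes, from the black rook on c8.
King squares — a7: attacked by Rb7; b7: attacked by Qc6; b8: attacked by Rb7.
Legal moves for White: none.
In check with no legal moves → checkmate.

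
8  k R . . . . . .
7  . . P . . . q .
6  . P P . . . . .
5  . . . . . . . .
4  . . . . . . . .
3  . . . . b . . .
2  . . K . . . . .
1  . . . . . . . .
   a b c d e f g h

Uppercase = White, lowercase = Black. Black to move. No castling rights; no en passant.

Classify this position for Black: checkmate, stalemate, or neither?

Black to move; black king on a8.
In check: yes, from the white rook on b8.
King squares — a7: attacked by Pb6; b7: attacked by Pc6; b8: attacked by Pc7.
Legal moves for Black: none.
In check with no legal moves → checkmate.

checkmate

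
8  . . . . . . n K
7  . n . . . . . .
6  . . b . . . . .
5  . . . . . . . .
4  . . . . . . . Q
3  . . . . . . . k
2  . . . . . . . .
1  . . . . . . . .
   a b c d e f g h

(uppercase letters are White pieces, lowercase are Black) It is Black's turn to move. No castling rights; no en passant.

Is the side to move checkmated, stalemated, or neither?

neither

Black to move; black king on h3.
In check: yes, from the white queen on h4.
Legal moves for Black: Kxh4, Kg2.
Black is in check but has 2 legal moves → neither.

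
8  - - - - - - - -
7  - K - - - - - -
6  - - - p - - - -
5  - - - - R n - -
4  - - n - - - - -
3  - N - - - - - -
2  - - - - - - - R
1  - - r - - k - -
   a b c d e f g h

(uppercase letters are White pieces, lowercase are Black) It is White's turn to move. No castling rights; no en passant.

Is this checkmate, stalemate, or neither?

neither

White to move; white king on b7.
In check: no.
Legal moves for White include: Kc8, Kb8, Ka8, Kc7, Ka7, Kc6, Ka6, Re8, Re7, Re6, Rxf5+, Rd5, Rc5, Rb5, Ra5, Re4, Re3, Ree2, ... (list truncated; more exist).
White has legal moves and is not in check → neither.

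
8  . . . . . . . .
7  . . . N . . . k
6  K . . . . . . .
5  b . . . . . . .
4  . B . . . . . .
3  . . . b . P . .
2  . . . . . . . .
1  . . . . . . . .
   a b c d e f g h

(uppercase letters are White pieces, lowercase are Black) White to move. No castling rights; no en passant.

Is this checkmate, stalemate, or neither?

neither

White to move; white king on a6.
In check: yes, from the black bishop on d3.
King squares — a5: available; b5: attacked by Bd3; b6: attacked by Ba5; a7: available; b7: available.
Legal moves for White: Kb7, Ka7, Kxa5.
White is in check but has 3 legal moves → neither.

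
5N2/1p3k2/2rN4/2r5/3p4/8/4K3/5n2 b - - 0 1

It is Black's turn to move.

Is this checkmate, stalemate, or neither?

Black to move; black king on f7.
In check: yes, from the white knight on d6.
King squares — e6: attacked by Nf8; f6: available; g6: attacked by Nf8; e7: available; g7: available; e8: attacked by Nd6; f8: available; g8: available.
Legal moves for Black: Kg8, Kxf8, Kg7, Ke7, Kf6, Rxd6.
Black is in check but has 6 legal moves → neither.

neither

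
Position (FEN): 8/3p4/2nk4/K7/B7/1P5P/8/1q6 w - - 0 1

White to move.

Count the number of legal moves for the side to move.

4

White to move; king on a5.
In check: yes, from the black knight on c6.
Legal moves: Kb6, Ka6, Kb5, Bxc6.
Count: 4.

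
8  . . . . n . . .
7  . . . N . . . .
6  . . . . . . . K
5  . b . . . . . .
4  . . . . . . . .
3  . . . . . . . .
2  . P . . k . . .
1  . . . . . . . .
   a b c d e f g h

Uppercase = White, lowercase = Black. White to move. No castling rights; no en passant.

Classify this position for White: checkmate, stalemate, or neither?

White to move; white king on h6.
In check: no.
Legal moves for White: Nf8, Nb8, Nf6, Nb6, Ne5, Nc5, Kh7, Kg6, Kh5, Kg5, b3, b4.
White has 12 legal moves and is not in check → neither.

neither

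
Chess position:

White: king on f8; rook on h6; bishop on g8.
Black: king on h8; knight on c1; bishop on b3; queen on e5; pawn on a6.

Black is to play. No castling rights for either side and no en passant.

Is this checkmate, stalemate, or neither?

checkmate

Black to move; black king on h8.
In check: yes, from the white rook on h6.
King squares — g7: attacked by Kf8; h7: attacked by Rh6; g8: attacked by Kf8.
Legal moves for Black: none.
In check with no legal moves → checkmate.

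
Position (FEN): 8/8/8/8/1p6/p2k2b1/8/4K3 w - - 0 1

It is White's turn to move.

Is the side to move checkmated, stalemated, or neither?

White to move; white king on e1.
In check: yes, from the black bishop on g3.
Legal moves for White: Kf1, Kd1.
White is in check but has 2 legal moves → neither.

neither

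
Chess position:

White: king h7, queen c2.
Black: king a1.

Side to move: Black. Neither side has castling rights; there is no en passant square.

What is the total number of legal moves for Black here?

Black to move; king on a1.
In check: no.
Legal moves: none.
Count: 0.

0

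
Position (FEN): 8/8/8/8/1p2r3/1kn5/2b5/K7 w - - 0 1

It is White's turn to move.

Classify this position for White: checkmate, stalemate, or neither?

stalemate

White to move; white king on a1.
In check: no.
King squares — b1: attacked by Bc2; a2: attacked by Kb3; b2: attacked by Kb3.
Legal moves for White: none.
Not in check and no legal moves → stalemate.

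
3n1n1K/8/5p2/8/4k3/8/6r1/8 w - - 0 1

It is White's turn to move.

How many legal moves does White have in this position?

White to move; king on h8.
In check: no.
Legal moves: none.
Count: 0.

0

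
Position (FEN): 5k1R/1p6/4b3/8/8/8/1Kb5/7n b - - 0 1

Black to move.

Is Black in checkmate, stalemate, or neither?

Black to move; black king on f8.
In check: yes, from the white rook on h8.
King squares — e7: available; f7: available; g7: available; e8: attacked by Rh8; g8: attacked by Rh8.
Legal moves for Black: Kg7, Kf7, Ke7, Bg8.
Black is in check but has 4 legal moves → neither.

neither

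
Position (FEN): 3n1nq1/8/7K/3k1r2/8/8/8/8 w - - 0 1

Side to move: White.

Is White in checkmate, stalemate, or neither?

stalemate

White to move; white king on h6.
In check: no.
King squares — g5: attacked by Rf5; h5: attacked by Rf5; g6: attacked by Nf8; g7: attacked by Qg8; h7: attacked by Nf8.
Legal moves for White: none.
Not in check and no legal moves → stalemate.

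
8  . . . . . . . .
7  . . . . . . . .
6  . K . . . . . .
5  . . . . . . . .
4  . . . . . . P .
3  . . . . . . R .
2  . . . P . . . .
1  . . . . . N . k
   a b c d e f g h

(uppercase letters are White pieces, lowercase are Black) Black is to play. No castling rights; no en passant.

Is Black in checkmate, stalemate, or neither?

Black to move; black king on h1.
In check: no.
King squares — g1: attacked by Rg3; g2: attacked by Rg3; h2: attacked by Nf1.
Legal moves for Black: none.
Not in check and no legal moves → stalemate.

stalemate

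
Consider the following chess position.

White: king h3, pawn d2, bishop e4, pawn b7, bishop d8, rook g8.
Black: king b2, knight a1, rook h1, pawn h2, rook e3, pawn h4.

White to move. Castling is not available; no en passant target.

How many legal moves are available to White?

White to move; king on h3.
In check: yes, from the black rook on e3.
Legal moves: Kxh4, Kg4, Kg2, Rg3, Bf3, dxe3.
Count: 6.

6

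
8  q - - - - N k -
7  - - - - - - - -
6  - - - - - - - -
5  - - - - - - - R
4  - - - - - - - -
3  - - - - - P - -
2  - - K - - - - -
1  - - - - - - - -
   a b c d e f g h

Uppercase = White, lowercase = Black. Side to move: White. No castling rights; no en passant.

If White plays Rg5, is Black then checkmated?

no

After Rg5: black king on g8; in check: yes, from the white rook on g5.
Black has 3 legal replies: Kh8, Kxf8, Kf7.
In check but a legal move exists → not checkmate.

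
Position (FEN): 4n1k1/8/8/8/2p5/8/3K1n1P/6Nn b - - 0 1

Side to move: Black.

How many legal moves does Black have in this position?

16

Black to move; king on g8.
In check: no.
Legal moves: Kh8, Kf8, Kh7, Kg7, Kf7, Ng7, Nc7, Nf6, Nd6, Ng4, Ne4+, Nh3, Nd3, Nd1, Ng3, c3+.
Count: 16.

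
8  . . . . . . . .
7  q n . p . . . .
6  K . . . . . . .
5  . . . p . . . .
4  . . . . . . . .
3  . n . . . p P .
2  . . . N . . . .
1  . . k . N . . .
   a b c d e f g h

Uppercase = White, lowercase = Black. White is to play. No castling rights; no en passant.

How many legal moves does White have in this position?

White to move; king on a6.
In check: yes, from the black queen on a7.
Legal moves: Kxa7, Kb5.
Count: 2.

2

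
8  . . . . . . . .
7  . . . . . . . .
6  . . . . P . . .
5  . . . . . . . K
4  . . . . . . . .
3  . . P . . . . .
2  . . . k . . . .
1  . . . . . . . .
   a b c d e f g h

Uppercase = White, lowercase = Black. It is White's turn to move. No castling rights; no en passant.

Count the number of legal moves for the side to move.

White to move; king on h5.
In check: no.
Legal moves: Kh6, Kg6, Kg5, Kh4, Kg4, e7, c4.
Count: 7.

7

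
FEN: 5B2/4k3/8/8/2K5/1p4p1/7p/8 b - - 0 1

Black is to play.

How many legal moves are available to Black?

Black to move; king on e7.
In check: yes, from the white bishop on f8.
Legal moves: Kxf8, Ke8, Kd8, Kf7, Kd7, Kf6, Ke6.
Count: 7.

7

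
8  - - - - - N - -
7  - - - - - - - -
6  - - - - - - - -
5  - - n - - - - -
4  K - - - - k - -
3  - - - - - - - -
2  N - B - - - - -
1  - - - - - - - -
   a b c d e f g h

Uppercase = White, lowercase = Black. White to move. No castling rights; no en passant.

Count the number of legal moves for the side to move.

4

White to move; king on a4.
In check: yes, from the black knight on c5.
Legal moves: Kb5, Ka5, Kb4, Ka3.
Count: 4.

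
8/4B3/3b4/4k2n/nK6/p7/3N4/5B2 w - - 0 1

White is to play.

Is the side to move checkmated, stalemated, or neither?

neither

White to move; white king on b4.
In check: yes, from the black bishop on d6.
Legal moves for White: Kb5, Ka5, Kc4, Kxa4, Kb3, Bxd6+.
White is in check but has 6 legal moves → neither.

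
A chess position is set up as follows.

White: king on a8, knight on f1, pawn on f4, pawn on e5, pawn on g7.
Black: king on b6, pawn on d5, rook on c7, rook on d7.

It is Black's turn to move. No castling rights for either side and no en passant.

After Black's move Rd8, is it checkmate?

After Rd8: white king on a8; in check: yes, from the black rook on d8.
King squares — a7: attacked by Kb6; b7: attacked by Kb6; b8: attacked by Rd8.
White has no legal moves → checkmate.

yes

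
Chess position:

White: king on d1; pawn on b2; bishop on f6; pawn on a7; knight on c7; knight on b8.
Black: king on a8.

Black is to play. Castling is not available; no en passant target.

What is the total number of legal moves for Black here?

Black to move; king on a8.
In check: yes, from the white knight on c7.
Legal moves: Kb7, Kxa7.
Count: 2.

2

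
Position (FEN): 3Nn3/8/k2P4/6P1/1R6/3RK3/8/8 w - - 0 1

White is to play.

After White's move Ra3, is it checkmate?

After Ra3: black king on a6; in check: yes, from the white rook on a3.
King squares — a5: attacked by Ra3; b5: attacked by Rb4; b6: attacked by Rb4; a7: attacked by Ra3; b7: attacked by Rb4.
Black has no legal moves → checkmate.

yes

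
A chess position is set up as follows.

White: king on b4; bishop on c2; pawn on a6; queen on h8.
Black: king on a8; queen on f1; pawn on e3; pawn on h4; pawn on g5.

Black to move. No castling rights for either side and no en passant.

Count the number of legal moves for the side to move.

2

Black to move; king on a8.
In check: yes, from the white queen on h8.
Legal moves: Ka7, Qf8+.
Count: 2.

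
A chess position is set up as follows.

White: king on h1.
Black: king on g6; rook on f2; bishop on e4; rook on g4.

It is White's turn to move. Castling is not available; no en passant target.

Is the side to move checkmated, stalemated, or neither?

checkmate

White to move; white king on h1.
In check: yes, from the black bishop on e4.
King squares — g1: attacked by Rg4; g2: attacked by Rf2; h2: attacked by Rf2.
Legal moves for White: none.
In check with no legal moves → checkmate.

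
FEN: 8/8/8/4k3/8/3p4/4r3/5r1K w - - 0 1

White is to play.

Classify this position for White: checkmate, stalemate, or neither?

checkmate

White to move; white king on h1.
In check: yes, from the black rook on f1.
King squares — g1: attacked by Rf1; g2: attacked by Re2; h2: attacked by Re2.
Legal moves for White: none.
In check with no legal moves → checkmate.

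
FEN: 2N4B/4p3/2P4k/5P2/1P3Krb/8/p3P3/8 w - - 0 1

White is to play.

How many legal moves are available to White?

White to move; king on f4.
In check: yes, from the black rook on g4.
Legal moves: Ke5, Kxg4, Kf3, Ke3.
Count: 4.

4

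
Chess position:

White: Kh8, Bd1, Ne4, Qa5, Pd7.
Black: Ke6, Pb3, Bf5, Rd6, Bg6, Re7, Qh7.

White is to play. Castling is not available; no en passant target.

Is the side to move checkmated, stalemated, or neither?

White to move; white king on h8.
In check: yes, from the black queen on h7.
King squares — g7: attacked by Re7; h7: attacked by Bg6; g8: attacked by Qh7.
Legal moves for White: none.
In check with no legal moves → checkmate.

checkmate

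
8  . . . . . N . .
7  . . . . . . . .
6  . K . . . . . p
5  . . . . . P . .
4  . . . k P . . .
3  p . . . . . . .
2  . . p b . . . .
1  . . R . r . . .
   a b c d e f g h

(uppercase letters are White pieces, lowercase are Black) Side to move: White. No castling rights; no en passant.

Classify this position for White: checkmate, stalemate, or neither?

White to move; white king on b6.
In check: no.
Legal moves for White: Nh7, Nd7, Ng6, Ne6+, Kc7, Kb7, Ka7, Kc6, Ka6, Kb5, Rxc2, Rxe1, Rd1, Rb1, Ra1, f6, e5.
White has 17 legal moves and is not in check → neither.

neither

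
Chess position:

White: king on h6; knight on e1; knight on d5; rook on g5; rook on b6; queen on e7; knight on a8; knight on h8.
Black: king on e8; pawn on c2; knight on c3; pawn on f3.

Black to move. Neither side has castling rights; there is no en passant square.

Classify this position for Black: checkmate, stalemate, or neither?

Black to move; black king on e8.
In check: yes, from the white queen on e7.
King squares — d7: attacked by Qe7; e7: attacked by Nd5; f7: attacked by Qe7; d8: attacked by Qe7; f8: attacked by Qe7.
Legal moves for Black: none.
In check with no legal moves → checkmate.

checkmate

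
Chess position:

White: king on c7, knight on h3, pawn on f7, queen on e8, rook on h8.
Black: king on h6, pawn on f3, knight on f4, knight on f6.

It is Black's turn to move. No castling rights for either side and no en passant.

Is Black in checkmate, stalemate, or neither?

neither

Black to move; black king on h6.
In check: yes, from the white rook on h8.
King squares — g5: attacked by Nh3; h5: attacked by Rh8; g6: available; g7: available; h7: attacked by Rh8.
Legal moves for Black: Kg7, Kg6, Nh7.
Black is in check but has 3 legal moves → neither.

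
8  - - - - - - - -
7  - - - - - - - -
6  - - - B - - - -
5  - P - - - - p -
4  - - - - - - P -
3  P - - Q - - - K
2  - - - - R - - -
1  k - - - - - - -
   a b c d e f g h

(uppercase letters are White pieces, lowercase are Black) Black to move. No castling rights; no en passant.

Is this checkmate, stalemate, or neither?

Black to move; black king on a1.
In check: no.
King squares — b1: attacked by Qd3; a2: attacked by Re2; b2: attacked by Re2.
Legal moves for Black: none.
Not in check and no legal moves → stalemate.

stalemate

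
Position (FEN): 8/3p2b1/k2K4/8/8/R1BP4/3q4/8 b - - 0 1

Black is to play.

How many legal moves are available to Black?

Black to move; king on a6.
In check: yes, from the white rook on a3.
Legal moves: Kb7, Kb6, Kb5.
Count: 3.

3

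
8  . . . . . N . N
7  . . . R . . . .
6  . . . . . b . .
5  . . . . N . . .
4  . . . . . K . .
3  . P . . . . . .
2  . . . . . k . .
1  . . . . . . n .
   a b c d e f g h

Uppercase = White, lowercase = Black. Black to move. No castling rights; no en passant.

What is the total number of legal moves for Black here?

14

Black to move; king on f2.
In check: no.
Legal moves: Bxh8, Bd8, Bg7, Be7, Bg5+, Bxe5+, Bh4, Kg2, Ke2, Kf1, Ke1, Nh3+, Nf3, Ne2+.
Count: 14.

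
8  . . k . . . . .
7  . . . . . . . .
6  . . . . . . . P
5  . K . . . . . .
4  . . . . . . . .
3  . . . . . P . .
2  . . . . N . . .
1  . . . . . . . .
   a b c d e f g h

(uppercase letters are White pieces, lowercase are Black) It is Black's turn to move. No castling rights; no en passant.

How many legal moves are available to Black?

5

Black to move; king on c8.
In check: no.
Legal moves: Kd8, Kb8, Kd7, Kc7, Kb7.
Count: 5.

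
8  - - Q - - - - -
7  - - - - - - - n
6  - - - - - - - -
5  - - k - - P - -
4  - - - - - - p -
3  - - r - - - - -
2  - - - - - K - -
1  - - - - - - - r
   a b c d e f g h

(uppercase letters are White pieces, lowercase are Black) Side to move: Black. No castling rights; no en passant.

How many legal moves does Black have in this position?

6

Black to move; king on c5.
In check: yes, from the white queen on c8.
Legal moves: Kd6, Kb6, Kd5, Kb5, Kd4, Kb4.
Count: 6.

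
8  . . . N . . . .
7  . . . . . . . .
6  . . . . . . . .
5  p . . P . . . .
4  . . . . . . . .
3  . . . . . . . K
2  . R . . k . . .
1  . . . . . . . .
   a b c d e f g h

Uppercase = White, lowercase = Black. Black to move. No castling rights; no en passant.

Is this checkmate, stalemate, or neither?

Black to move; black king on e2.
In check: yes, from the white rook on b2.
King squares — d1: available; e1: available; f1: available; d2: attacked by Rb2; f2: attacked by Rb2; d3: available; e3: available; f3: available.
Legal moves for Black: Kf3, Ke3, Kd3, Kf1, Ke1, Kd1.
Black is in check but has 6 legal moves → neither.

neither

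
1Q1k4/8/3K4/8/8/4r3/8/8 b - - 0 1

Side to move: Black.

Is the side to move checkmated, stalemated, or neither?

checkmate

Black to move; black king on d8.
In check: yes, from the white queen on b8.
King squares — c7: attacked by Kd6; d7: attacked by Kd6; e7: attacked by Kd6; c8: attacked by Qb8; e8: attacked by Qb8.
Legal moves for Black: none.
In check with no legal moves → checkmate.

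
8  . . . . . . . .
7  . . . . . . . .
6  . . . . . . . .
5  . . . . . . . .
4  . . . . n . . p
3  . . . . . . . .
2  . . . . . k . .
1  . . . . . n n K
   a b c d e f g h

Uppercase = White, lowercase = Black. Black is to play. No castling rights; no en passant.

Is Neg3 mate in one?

yes

After Neg3: white king on h1; in check: yes, from the black knight on g3.
King squares — g1: attacked by Kf2; g2: attacked by Kf2; h2: attacked by Nf1.
White has no legal moves → checkmate.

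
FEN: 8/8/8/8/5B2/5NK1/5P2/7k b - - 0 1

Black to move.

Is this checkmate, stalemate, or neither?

stalemate

Black to move; black king on h1.
In check: no.
King squares — g1: attacked by Nf3; g2: attacked by Kg3; h2: attacked by Nf3.
Legal moves for Black: none.
Not in check and no legal moves → stalemate.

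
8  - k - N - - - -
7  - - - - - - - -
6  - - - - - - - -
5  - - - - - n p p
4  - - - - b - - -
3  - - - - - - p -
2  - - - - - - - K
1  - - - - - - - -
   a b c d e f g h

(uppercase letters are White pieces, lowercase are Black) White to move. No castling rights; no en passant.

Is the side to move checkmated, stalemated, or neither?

neither

White to move; white king on h2.
In check: yes, from the black pawn on g3.
King squares — g1: available; h1: attacked by Be4; g2: attacked by Be4; g3: attacked by Nf5; h3: available.
Legal moves for White: Kh3, Kg1.
White is in check but has 2 legal moves → neither.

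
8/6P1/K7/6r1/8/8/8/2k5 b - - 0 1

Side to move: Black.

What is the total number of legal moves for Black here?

18

Black to move; king on c1.
In check: no.
Legal moves: Rxg7, Rg6+, Rh5, Rf5, Re5, Rd5, Rc5, Rb5, Ra5+, Rg4, Rg3, Rg2, Rg1, Kd2, Kc2, Kb2, Kd1, Kb1.
Count: 18.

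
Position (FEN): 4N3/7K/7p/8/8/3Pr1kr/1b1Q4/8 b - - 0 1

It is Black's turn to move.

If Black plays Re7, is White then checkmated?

no

After Re7: white king on h7; in check: yes, from the black rook on e7.
White has 3 legal replies: Kg8, Kg6, Ng7.
In check but a legal move exists → not checkmate.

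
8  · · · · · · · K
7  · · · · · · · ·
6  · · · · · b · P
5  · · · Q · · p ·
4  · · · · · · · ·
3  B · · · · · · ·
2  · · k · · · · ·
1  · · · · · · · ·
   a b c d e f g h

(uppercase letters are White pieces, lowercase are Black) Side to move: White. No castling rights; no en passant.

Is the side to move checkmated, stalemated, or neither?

neither

White to move; white king on h8.
In check: yes, from the black bishop on f6.
Legal moves for White: Kg8, Kh7.
White is in check but has 2 legal moves → neither.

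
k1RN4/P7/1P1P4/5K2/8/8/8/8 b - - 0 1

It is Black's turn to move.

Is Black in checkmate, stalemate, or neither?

Black to move; black king on a8.
In check: yes, from the white rook on c8.
King squares — a7: attacked by Pb6; b7: attacked by Nd8; b8: attacked by Pa7.
Legal moves for Black: none.
In check with no legal moves → checkmate.

checkmate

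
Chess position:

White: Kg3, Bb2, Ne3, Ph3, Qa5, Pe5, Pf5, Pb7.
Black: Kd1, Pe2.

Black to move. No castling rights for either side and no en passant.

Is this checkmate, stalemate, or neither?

Black to move; black king on d1.
In check: yes, from the white knight on e3.
King squares — c1: attacked by Bb2; e1: attacked by Qa5; c2: attacked by Ne3; d2: attacked by Qa5; e2: own pawn.
Legal moves for Black: none.
In check with no legal moves → checkmate.

checkmate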